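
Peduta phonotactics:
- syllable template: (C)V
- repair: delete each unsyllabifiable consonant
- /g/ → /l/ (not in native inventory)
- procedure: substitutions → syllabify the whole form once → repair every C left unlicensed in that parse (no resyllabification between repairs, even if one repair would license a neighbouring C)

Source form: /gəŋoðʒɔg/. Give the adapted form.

Substitution: /g/ → /l/, giving /ləŋoðʒɔl/.
Syllabifying with onset maximization leaves /ð/, /l/ stranded (no codas are permitted; onsets are limited to one consonant).
Each unlicensed consonant is deleted: /ð/, /l/.

ləŋoʒɔ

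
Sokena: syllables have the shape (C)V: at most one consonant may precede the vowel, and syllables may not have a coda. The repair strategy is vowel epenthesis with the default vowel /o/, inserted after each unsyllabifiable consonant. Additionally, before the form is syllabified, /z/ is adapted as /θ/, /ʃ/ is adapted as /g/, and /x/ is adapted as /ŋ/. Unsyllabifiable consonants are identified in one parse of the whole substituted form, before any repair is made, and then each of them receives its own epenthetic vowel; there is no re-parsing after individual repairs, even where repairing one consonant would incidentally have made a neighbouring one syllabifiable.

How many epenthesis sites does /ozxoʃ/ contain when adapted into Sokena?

2

After substitution the input is /oθŋog/.
The unsyllabifiable consonants are /θ/, /g/; each receives one epenthetic vowel.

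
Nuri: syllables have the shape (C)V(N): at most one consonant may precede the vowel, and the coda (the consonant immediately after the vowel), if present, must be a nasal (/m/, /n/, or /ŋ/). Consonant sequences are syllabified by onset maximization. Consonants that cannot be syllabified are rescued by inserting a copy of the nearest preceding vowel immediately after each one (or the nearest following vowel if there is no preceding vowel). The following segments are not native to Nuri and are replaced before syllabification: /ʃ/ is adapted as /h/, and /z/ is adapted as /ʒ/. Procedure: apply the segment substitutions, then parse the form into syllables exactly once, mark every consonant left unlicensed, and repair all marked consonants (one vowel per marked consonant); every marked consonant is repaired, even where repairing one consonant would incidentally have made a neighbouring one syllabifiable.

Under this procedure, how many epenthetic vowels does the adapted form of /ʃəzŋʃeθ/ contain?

3

After substitution the input is /həʒŋheθ/.
The unsyllabifiable consonants are /ʒ/, /ŋ/, /θ/; each receives one epenthetic vowel.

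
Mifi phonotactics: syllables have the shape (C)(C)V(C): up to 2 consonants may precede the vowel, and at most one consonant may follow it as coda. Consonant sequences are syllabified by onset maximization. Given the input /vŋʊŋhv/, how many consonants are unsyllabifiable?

2

Under (C)(C)V(C), the unsyllabifiable consonants are /h/, /v/ (at most one coda consonant is licensed; onsets may contain at most 2 consonants).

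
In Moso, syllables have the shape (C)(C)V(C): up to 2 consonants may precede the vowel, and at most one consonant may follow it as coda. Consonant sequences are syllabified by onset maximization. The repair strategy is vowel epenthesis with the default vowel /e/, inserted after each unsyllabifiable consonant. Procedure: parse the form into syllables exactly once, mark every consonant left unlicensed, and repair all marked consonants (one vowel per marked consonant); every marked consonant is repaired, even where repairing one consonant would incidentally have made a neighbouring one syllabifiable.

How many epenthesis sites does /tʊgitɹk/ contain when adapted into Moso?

2

The unsyllabifiable consonants are /ɹ/, /k/; each receives one epenthetic vowel.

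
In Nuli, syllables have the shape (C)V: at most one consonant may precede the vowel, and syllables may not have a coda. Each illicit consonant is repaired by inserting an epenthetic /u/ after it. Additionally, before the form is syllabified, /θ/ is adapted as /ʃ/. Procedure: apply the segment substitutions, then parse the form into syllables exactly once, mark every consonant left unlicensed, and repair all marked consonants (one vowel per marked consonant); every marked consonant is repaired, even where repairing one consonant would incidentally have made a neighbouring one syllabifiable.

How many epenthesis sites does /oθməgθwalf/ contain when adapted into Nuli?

After substitution the input is /oʃməgʃwalf/.
The unsyllabifiable consonants are /ʃ/, /g/, /ʃ/, /l/, /f/; each receives one epenthetic vowel.

5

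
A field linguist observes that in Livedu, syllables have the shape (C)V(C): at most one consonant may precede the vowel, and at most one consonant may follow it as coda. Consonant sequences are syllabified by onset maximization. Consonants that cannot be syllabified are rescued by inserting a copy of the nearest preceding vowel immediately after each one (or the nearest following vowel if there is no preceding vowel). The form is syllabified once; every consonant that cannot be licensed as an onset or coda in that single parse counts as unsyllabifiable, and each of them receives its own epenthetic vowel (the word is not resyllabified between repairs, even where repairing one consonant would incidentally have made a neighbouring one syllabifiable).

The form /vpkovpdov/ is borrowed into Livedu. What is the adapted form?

vopokovpodov

Syllabifying with onset maximization leaves /v/, /p/, /p/ stranded (at most one coda consonant is licensed; onsets are limited to one consonant).
Each unlicensed consonant becomes the onset of a new syllable: /v/ → /vo/, /p/ → /po/, /p/ → /po/.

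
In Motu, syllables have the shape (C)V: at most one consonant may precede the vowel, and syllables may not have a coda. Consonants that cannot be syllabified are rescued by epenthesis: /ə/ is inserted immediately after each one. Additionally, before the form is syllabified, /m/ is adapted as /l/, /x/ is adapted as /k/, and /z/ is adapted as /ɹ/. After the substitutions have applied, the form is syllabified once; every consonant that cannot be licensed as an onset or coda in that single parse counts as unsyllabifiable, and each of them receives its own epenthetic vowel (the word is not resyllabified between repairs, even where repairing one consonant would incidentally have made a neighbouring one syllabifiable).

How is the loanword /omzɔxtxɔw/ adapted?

oləɹɔkətəkɔwə

Substitution: /m/ → /l/, /z/ → /ɹ/, /x/ → /k/, giving /olɹɔktkɔw/.
Syllabifying with onset maximization leaves /l/, /k/, /t/, /w/ stranded (no codas are permitted; onsets are limited to one consonant).
Epenthesis after each stranded consonant: /l/ → /lə/, /k/ → /kə/, /t/ → /tə/, /w/ → /wə/.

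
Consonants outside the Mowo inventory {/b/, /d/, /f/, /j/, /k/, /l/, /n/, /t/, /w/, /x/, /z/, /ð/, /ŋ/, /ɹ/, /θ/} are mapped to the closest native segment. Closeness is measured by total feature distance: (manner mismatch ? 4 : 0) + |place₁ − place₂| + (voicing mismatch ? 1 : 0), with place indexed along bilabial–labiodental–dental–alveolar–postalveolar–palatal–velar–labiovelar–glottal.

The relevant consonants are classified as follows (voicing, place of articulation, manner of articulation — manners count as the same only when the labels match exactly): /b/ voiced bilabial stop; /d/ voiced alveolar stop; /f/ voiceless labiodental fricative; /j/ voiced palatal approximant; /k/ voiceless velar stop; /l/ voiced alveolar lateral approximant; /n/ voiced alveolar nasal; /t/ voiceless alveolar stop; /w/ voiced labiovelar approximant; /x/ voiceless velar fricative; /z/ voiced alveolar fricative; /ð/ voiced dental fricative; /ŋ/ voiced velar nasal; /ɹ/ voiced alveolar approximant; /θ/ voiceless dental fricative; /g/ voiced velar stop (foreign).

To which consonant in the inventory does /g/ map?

k

/k/ is closest: same manner (stop), place distance 0 (velar→velar), voicing differs (+1); total 1. Next closest is /d/ at distance 3.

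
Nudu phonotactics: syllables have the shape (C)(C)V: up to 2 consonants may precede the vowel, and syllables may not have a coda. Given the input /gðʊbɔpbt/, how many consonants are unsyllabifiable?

Syllabifying with onset maximization leaves /p/, /b/, /t/ stranded (no codas are permitted; onsets may contain at most 2 consonants).

3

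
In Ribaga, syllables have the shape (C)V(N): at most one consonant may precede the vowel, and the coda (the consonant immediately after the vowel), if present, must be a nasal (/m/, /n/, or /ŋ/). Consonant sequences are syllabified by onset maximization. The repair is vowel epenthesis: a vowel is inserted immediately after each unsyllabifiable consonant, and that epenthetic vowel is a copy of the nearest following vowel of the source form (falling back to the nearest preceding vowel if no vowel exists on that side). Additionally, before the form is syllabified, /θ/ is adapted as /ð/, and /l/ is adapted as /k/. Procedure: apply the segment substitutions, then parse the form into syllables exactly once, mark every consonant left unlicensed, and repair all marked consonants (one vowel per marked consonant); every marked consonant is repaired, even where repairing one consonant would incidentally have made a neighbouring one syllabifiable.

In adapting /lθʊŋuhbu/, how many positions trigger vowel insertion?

After substitution the input is /kðʊŋuhbu/.
The unsyllabifiable consonants are /k/, /h/; each receives one epenthetic vowel.

2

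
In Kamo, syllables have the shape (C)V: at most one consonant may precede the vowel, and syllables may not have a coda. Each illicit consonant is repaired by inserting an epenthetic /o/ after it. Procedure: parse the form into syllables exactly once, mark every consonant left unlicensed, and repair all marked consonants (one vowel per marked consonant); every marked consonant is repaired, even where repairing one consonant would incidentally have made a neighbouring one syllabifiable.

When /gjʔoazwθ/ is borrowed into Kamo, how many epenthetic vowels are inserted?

5

The unsyllabifiable consonants are /g/, /j/, /z/, /w/, /θ/; each receives one epenthetic vowel.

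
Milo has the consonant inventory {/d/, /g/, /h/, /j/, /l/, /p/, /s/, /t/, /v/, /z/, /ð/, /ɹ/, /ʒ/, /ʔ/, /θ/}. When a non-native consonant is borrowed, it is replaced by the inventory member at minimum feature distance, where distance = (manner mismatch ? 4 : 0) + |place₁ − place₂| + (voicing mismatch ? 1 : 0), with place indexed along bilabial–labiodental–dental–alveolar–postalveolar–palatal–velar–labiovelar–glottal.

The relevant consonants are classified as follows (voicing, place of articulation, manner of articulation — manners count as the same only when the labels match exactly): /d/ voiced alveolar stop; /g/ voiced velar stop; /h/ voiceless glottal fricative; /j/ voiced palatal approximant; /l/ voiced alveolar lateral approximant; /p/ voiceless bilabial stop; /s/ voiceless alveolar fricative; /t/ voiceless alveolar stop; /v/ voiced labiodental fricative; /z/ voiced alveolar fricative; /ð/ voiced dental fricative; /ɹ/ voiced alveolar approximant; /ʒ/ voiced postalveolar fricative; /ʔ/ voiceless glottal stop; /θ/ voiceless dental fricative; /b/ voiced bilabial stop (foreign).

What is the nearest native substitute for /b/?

/p/ is closest: same manner (stop), place distance 0 (bilabial→bilabial), voicing differs (+1); total 1. Next closest is /d/ at distance 3.

p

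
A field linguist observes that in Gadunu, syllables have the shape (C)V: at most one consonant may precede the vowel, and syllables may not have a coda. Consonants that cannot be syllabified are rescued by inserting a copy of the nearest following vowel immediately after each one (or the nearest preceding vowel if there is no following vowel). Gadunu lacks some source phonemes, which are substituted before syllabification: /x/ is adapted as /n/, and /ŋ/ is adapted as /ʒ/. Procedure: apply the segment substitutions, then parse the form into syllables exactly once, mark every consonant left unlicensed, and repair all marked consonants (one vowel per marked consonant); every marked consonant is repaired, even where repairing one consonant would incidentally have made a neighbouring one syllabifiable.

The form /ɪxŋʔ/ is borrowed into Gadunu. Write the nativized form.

Substitution: /x/ → /n/, /ŋ/ → /ʒ/, giving /ɪnʒʔ/.
The consonants /n/, /ʒ/, /ʔ/ cannot be parsed into a legal (C)V syllable (no codas are permitted; onsets are limited to one consonant).
Inserting the epenthetic vowel yields /n/ → /nɪ/, /ʒ/ → /ʒɪ/, /ʔ/ → /ʔɪ/.

ɪnɪʒɪʔɪ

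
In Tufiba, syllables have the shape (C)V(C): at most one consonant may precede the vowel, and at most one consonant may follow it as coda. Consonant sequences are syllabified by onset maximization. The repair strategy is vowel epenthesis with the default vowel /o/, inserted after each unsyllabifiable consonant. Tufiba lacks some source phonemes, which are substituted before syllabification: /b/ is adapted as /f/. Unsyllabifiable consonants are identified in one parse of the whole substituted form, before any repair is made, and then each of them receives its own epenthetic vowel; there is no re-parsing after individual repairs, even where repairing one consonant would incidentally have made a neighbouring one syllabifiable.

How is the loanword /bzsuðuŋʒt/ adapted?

fozosuðuŋʒoto

Substitution: /b/ → /f/, giving /fzsuðuŋʒt/.
The consonants /f/, /z/, /ʒ/, /t/ cannot be parsed into a legal (C)V(C) syllable (at most one coda consonant is licensed; onsets are limited to one consonant).
Each unlicensed consonant becomes the onset of a new syllable: /f/ → /fo/, /z/ → /zo/, /ʒ/ → /ʒo/, /t/ → /to/.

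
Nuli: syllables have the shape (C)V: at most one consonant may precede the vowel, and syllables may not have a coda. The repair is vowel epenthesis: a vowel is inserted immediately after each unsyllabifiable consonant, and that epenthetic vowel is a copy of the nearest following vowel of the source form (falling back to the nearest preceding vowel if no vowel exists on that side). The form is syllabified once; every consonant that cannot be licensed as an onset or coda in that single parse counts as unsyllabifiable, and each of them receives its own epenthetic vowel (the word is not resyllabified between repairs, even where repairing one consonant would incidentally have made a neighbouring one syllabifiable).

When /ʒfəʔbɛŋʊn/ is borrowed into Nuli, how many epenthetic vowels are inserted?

3

The unsyllabifiable consonants are /ʒ/, /ʔ/, /n/; each receives one epenthetic vowel.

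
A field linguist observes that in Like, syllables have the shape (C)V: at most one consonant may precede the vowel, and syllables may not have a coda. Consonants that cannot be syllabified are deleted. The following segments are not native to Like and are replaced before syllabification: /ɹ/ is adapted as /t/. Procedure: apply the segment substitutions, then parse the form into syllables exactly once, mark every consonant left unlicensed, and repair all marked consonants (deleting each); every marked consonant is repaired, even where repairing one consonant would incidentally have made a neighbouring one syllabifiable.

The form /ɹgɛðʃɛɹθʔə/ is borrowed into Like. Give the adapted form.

gɛʃɛʔə

Substitution: /ɹ/ → /t/, giving /tgɛðʃɛtθʔə/.
The consonants /t/, /ð/, /t/, /θ/ cannot be parsed into a legal (C)V syllable (no codas are permitted; onsets are limited to one consonant).
Deleting the stranded consonants removes /t/, /ð/, /t/, /θ/.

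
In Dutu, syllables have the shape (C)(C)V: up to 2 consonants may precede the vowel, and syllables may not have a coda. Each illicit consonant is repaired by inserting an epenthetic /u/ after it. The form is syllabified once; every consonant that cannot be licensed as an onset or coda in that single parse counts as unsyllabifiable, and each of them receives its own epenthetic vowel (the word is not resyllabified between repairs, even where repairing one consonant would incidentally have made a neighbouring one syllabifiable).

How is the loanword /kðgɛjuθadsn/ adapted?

Under (C)(C)V, the unsyllabifiable consonants are /k/, /d/, /s/, /n/ (no codas are permitted; onsets may contain at most 2 consonants).
Inserting the epenthetic vowel yields /k/ → /ku/, /d/ → /du/, /s/ → /su/, /n/ → /nu/.

kuðgɛjuθadusunu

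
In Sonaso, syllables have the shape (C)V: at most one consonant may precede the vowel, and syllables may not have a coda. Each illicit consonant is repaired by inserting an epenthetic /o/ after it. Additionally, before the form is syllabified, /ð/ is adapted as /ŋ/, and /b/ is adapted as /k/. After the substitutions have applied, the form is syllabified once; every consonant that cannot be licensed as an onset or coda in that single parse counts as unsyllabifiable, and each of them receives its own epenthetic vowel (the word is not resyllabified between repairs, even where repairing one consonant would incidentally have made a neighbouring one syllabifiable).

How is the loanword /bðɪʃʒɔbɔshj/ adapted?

Substitution: /b/ → /k/, /ð/ → /ŋ/, giving /kŋɪʃʒɔkɔshj/.
Syllabifying with onset maximization leaves /k/, /ʃ/, /s/, /h/, /j/ stranded (no codas are permitted; onsets are limited to one consonant).
Each unlicensed consonant becomes the onset of a new syllable: /k/ → /ko/, /ʃ/ → /ʃo/, /s/ → /so/, /h/ → /ho/, /j/ → /jo/.

koŋɪʃoʒɔkɔsohojo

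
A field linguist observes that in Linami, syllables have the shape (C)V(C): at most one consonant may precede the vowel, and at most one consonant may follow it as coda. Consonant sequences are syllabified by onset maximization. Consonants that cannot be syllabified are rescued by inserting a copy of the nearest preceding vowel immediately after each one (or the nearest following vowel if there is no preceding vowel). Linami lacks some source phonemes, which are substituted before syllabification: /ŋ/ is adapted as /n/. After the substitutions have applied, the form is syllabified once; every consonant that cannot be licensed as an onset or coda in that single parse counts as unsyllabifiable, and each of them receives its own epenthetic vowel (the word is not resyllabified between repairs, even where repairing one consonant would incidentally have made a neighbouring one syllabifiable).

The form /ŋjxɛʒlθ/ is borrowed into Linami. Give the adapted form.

nɛjɛxɛʒlɛθɛ

Substitution: /ŋ/ → /n/, giving /njxɛʒlθ/.
Syllabifying with onset maximization leaves /n/, /j/, /l/, /θ/ stranded (at most one coda consonant is licensed; onsets are limited to one consonant).
Epenthesis after each stranded consonant: /n/ → /nɛ/, /j/ → /jɛ/, /l/ → /lɛ/, /θ/ → /θɛ/.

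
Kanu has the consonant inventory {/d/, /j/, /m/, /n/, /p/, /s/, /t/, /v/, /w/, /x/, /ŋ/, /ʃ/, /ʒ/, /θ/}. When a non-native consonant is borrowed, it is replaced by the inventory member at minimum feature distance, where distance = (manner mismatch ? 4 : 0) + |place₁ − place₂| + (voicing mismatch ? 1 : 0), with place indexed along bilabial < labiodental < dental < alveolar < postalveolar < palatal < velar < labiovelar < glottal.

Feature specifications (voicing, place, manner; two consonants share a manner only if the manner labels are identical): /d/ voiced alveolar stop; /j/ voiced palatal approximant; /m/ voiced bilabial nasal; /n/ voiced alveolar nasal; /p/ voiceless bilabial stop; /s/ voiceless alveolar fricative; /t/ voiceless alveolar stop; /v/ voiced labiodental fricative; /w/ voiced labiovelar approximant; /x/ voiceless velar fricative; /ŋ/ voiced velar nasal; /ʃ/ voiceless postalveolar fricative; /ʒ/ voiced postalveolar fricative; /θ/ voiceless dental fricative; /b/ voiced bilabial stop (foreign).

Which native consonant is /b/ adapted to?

/p/ is closest: same manner (stop), place distance 0 (bilabial→bilabial), voicing differs (+1); total 1. Next closest is /d/ at distance 3.

p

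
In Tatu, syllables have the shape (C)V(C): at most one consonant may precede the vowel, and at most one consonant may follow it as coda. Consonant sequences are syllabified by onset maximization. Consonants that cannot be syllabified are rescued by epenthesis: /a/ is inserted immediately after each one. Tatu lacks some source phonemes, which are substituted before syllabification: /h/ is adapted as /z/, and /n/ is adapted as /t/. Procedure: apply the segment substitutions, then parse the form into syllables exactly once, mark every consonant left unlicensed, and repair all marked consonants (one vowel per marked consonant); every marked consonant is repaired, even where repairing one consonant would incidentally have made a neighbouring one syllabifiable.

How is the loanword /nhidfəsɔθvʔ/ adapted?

tazidfəsɔθvaʔa

Substitution: /n/ → /t/, /h/ → /z/, giving /tzidfəsɔθvʔ/.
Under (C)V(C), the unsyllabifiable consonants are /t/, /v/, /ʔ/ (at most one coda consonant is licensed; onsets are limited to one consonant).
Each unlicensed consonant becomes the onset of a new syllable: /t/ → /ta/, /v/ → /va/, /ʔ/ → /ʔa/.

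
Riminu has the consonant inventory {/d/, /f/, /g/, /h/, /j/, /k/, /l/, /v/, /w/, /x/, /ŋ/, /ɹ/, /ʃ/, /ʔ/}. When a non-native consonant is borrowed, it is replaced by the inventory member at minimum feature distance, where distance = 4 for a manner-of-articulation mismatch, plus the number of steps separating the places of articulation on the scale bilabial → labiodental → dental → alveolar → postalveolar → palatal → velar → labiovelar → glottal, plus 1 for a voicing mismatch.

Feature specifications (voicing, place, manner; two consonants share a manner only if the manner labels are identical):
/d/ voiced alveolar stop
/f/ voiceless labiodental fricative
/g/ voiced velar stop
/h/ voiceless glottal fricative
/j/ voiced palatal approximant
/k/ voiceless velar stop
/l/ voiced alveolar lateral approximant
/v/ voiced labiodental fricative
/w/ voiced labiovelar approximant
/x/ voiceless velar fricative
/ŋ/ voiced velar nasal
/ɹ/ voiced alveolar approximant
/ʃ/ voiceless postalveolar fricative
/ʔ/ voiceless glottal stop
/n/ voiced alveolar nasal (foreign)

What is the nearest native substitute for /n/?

/ŋ/ is closest: same manner (nasal), place distance 3 (alveolar→velar), same voicing; total 3. Next closest is /d/ at distance 4.

ŋ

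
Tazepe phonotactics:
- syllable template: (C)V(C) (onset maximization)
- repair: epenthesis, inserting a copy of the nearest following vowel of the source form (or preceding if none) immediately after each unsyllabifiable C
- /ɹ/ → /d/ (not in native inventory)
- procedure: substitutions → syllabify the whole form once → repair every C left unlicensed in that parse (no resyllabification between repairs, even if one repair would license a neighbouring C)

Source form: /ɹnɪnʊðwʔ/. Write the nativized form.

Substitution: /ɹ/ → /d/, giving /dnɪnʊðwʔ/.
Under (C)V(C), the unsyllabifiable consonants are /d/, /w/, /ʔ/ (at most one coda consonant is licensed; onsets are limited to one consonant).
Each unlicensed consonant becomes the onset of a new syllable: /d/ → /dɪ/, /w/ → /wʊ/, /ʔ/ → /ʔʊ/.

dɪnɪnʊðwʊʔʊ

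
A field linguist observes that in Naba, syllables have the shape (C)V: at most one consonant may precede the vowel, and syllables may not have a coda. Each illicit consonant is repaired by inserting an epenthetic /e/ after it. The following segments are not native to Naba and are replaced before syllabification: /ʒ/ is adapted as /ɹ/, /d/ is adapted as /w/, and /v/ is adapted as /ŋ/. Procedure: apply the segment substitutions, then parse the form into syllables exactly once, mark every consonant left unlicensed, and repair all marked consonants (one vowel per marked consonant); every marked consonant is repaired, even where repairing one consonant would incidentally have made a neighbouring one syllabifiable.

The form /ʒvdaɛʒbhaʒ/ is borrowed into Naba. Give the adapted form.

ɹeŋewaɛɹebehaɹe

Substitution: /ʒ/ → /ɹ/, /v/ → /ŋ/, /d/ → /w/, giving /ɹŋwaɛɹbhaɹ/.
Syllabifying with onset maximization leaves /ɹ/, /ŋ/, /ɹ/, /b/, /ɹ/ stranded (no codas are permitted; onsets are limited to one consonant).
Epenthesis after each stranded consonant: /ɹ/ → /ɹe/, /ŋ/ → /ŋe/, /ɹ/ → /ɹe/, /b/ → /be/, /ɹ/ → /ɹe/.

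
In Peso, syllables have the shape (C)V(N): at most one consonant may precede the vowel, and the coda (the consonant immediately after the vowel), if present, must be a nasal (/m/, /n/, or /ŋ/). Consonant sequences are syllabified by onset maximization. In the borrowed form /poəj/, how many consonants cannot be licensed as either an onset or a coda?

Syllabifying with onset maximization leaves /j/ stranded (only a nasal (/m/, /n/, or /ŋ/) is licensed in coda position; onsets are limited to one consonant).

1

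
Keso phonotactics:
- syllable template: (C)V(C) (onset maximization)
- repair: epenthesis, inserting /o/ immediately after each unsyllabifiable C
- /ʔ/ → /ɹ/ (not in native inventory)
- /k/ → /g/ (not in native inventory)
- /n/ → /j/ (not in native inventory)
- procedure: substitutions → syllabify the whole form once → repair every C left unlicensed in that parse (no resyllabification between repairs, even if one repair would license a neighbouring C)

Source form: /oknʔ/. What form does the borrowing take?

ogjoɹo

Substitution: /k/ → /g/, /n/ → /j/, /ʔ/ → /ɹ/, giving /ogjɹ/.
Syllabifying with onset maximization leaves /j/, /ɹ/ stranded (at most one coda consonant is licensed; onsets are limited to one consonant).
Epenthesis after each stranded consonant: /j/ → /jo/, /ɹ/ → /ɹo/.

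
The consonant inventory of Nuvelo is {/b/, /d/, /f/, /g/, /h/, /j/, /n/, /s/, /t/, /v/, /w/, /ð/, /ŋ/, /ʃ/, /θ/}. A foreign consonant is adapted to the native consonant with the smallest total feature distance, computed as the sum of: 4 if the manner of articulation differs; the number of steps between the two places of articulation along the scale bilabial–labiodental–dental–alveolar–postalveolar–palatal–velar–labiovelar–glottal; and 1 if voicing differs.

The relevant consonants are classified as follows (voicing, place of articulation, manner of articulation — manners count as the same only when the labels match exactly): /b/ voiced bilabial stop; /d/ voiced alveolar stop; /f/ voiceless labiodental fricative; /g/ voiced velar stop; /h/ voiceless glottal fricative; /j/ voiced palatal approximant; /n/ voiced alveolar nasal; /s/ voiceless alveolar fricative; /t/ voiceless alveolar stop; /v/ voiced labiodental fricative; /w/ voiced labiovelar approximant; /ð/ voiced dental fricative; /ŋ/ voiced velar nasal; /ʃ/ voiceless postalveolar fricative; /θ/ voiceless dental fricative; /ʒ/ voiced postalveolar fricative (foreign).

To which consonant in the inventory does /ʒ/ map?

ʃ

/ʃ/ is closest: same manner (fricative), place distance 0 (postalveolar→postalveolar), voicing differs (+1); total 1. Next closest is /s/ at distance 2.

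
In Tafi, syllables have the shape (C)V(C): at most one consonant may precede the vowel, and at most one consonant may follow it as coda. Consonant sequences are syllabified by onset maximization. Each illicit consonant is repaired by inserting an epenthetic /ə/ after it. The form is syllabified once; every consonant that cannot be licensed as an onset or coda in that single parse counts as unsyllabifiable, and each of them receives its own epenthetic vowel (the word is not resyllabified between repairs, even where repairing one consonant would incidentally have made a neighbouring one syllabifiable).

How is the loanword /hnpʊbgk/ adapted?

Syllabifying with onset maximization leaves /h/, /n/, /g/, /k/ stranded (at most one coda consonant is licensed; onsets are limited to one consonant).
Epenthesis after each stranded consonant: /h/ → /hə/, /n/ → /nə/, /g/ → /gə/, /k/ → /kə/.

hənəpʊbgəkə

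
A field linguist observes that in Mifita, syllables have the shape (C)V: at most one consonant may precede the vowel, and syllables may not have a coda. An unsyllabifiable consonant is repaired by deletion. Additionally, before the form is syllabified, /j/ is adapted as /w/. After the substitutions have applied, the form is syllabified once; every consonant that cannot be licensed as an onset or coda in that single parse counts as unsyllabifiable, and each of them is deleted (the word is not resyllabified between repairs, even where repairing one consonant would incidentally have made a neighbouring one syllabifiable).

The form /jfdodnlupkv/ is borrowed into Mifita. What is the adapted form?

Substitution: /j/ → /w/, giving /wfdodnlupkv/.
Syllabifying with onset maximization leaves /w/, /f/, /d/, /n/, /p/, /k/, /v/ stranded (no codas are permitted; onsets are limited to one consonant).
Deleting the stranded consonants removes /w/, /f/, /d/, /n/, /p/, /k/, /v/.

dolu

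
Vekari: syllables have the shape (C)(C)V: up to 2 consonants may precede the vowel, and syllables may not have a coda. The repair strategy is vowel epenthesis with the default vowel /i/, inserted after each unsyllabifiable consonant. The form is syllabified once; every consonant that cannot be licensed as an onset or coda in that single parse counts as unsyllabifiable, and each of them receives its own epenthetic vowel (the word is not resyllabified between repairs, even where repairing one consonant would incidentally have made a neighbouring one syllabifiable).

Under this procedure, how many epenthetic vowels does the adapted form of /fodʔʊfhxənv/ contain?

3

The unsyllabifiable consonants are /f/, /n/, /v/; each receives one epenthetic vowel.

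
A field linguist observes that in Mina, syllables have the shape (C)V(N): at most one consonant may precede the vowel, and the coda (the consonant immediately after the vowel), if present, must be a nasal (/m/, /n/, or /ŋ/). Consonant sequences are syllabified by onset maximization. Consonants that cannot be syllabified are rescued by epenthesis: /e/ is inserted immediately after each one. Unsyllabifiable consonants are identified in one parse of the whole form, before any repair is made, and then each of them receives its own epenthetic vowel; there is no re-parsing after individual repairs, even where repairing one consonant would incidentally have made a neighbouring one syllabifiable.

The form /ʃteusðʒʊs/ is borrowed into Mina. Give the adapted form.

ʃeteuseðeʒʊse

Under (C)V(N), the unsyllabifiable consonants are /ʃ/, /s/, /ð/, /s/ (only a nasal (/m/, /n/, or /ŋ/) is licensed in coda position; onsets are limited to one consonant).
Epenthesis after each stranded consonant: /ʃ/ → /ʃe/, /s/ → /se/, /ð/ → /ðe/, /s/ → /se/.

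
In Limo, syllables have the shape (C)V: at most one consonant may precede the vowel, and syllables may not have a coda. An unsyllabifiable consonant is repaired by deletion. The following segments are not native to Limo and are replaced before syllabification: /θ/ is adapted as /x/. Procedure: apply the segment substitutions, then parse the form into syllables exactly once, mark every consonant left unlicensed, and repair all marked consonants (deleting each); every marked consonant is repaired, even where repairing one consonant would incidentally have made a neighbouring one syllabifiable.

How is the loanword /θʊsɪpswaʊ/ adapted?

xʊsɪwaʊ

Substitution: /θ/ → /x/, giving /xʊsɪpswaʊ/.
The consonants /p/, /s/ cannot be parsed into a legal (C)V syllable (no codas are permitted; onsets are limited to one consonant).
Deleting the stranded consonants removes /p/, /s/.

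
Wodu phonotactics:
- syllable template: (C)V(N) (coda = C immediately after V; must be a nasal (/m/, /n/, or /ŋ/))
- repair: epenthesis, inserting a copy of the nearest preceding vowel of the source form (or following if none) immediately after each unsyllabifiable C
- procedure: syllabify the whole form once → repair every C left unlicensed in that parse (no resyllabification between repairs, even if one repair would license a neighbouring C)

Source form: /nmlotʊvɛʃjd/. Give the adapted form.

Under (C)V(N), the unsyllabifiable consonants are /n/, /m/, /ʃ/, /j/, /d/ (only a nasal (/m/, /n/, or /ŋ/) is licensed in coda position; onsets are limited to one consonant).
Inserting the epenthetic vowel yields /n/ → /no/, /m/ → /mo/, /ʃ/ → /ʃɛ/, /j/ → /jɛ/, /d/ → /dɛ/.

nomolotʊvɛʃɛjɛdɛ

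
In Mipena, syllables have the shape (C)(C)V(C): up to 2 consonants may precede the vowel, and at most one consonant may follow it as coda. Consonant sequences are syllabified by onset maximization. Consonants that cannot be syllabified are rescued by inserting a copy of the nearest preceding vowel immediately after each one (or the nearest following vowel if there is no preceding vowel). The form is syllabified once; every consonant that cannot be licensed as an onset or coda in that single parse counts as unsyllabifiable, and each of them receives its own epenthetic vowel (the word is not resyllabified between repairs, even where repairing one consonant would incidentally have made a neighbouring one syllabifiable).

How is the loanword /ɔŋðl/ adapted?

Under (C)(C)V(C), the unsyllabifiable consonants are /ð/, /l/ (at most one coda consonant is licensed; onsets may contain at most 2 consonants).
Inserting the epenthetic vowel yields /ð/ → /ðɔ/, /l/ → /lɔ/.

ɔŋðɔlɔ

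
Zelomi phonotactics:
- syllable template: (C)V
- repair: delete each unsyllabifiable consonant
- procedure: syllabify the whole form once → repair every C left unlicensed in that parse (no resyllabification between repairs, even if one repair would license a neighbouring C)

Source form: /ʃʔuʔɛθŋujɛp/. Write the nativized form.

ʔuʔɛŋujɛ

Under (C)V, the unsyllabifiable consonants are /ʃ/, /θ/, /p/ (no codas are permitted; onsets are limited to one consonant).
Each unlicensed consonant is deleted: /ʃ/, /θ/, /p/.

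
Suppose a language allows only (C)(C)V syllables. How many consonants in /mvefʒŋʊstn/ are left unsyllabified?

The consonants /f/, /s/, /t/, /n/ cannot be parsed into a legal (C)(C)V syllable (no codas are permitted; onsets may contain at most 2 consonants).

4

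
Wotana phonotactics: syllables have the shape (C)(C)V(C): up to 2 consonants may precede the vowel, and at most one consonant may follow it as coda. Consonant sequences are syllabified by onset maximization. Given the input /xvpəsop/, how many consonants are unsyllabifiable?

1

Syllabifying with onset maximization leaves /x/ stranded (at most one coda consonant is licensed; onsets may contain at most 2 consonants).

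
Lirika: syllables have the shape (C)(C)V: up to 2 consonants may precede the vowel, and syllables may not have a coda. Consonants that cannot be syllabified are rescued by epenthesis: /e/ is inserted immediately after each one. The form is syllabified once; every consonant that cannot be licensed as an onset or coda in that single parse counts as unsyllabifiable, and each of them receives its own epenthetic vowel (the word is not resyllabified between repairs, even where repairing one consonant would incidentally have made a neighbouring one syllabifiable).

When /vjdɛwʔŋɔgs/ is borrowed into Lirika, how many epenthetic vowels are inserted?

The unsyllabifiable consonants are /v/, /w/, /g/, /s/; each receives one epenthetic vowel.

4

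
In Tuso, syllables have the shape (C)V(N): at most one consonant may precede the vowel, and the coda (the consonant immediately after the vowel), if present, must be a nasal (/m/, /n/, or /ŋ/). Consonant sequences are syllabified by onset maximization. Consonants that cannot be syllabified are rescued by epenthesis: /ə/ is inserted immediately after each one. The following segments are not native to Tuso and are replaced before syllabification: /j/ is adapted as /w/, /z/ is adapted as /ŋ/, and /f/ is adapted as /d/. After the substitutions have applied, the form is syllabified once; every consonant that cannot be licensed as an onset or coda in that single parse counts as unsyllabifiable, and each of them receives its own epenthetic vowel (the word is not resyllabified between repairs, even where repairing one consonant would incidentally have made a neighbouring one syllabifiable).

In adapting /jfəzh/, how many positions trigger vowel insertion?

2

After substitution the input is /wdəŋh/.
The unsyllabifiable consonants are /w/, /h/; each receives one epenthetic vowel.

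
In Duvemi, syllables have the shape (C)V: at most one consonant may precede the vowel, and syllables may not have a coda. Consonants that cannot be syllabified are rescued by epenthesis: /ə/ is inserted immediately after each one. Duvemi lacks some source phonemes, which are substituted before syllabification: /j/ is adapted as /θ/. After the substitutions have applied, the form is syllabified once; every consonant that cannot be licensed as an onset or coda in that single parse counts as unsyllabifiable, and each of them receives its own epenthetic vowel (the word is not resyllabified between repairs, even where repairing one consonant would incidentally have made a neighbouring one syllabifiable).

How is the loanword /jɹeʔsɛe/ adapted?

Substitution: /j/ → /θ/, giving /θɹeʔsɛe/.
Under (C)V, the unsyllabifiable consonants are /θ/, /ʔ/ (no codas are permitted; onsets are limited to one consonant).
Inserting the epenthetic vowel yields /θ/ → /θə/, /ʔ/ → /ʔə/.

θəɹeʔəsɛe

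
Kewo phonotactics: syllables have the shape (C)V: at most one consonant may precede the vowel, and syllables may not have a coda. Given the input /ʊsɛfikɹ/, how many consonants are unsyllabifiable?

Syllabifying with onset maximization leaves /k/, /ɹ/ stranded (no codas are permitted; onsets are limited to one consonant).

2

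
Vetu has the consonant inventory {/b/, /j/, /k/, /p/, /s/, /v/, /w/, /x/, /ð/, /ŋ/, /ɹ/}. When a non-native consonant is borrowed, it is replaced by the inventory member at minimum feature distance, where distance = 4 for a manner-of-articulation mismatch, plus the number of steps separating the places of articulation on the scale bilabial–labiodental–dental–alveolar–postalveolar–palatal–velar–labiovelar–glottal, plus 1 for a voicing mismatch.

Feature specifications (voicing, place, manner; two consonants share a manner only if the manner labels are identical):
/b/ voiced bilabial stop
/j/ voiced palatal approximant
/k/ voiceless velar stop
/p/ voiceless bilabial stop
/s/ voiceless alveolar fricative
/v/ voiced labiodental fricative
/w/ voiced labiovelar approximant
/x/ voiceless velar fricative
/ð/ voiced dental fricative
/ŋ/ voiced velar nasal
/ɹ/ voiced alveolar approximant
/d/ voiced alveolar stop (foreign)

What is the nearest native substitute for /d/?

b

/b/ is closest: same manner (stop), place distance 3 (alveolar→bilabial), same voicing; total 3. Next closest is /k/ at distance 4.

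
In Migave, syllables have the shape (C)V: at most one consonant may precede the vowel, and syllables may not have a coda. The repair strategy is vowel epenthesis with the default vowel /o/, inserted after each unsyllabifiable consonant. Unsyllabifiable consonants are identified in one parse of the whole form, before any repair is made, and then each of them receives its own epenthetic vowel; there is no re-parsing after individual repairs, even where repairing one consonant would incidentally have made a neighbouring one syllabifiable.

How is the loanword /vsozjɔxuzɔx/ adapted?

The consonants /v/, /z/, /x/ cannot be parsed into a legal (C)V syllable (no codas are permitted; onsets are limited to one consonant).
Each unlicensed consonant becomes the onset of a new syllable: /v/ → /vo/, /z/ → /zo/, /x/ → /xo/.

vosozojɔxuzɔxo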